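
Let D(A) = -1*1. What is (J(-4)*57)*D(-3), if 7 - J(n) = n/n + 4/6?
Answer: -304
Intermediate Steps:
J(n) = 16/3 (J(n) = 7 - (n/n + 4/6) = 7 - (1 + 4*(⅙)) = 7 - (1 + ⅔) = 7 - 1*5/3 = 7 - 5/3 = 16/3)
D(A) = -1
(J(-4)*57)*D(-3) = ((16/3)*57)*(-1) = 304*(-1) = -304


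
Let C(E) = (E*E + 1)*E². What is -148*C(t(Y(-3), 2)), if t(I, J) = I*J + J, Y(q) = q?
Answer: -40256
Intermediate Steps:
t(I, J) = J + I*J
C(E) = E²*(1 + E²) (C(E) = (E² + 1)*E² = (1 + E²)*E² = E²*(1 + E²))
-148*C(t(Y(-3), 2)) = -148*((2*(1 - 3))² + (2*(1 - 3))⁴) = -148*((2*(-2))² + (2*(-2))⁴) = -148*((-4)² + (-4)⁴) = -148*(16 + 256) = -148*272 = -40256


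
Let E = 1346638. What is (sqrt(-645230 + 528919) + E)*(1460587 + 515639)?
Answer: 2661261028188 + 1976226*I*sqrt(116311) ≈ 2.6613e+12 + 6.7398e+8*I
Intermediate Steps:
(sqrt(-645230 + 528919) + E)*(1460587 + 515639) = (sqrt(-645230 + 528919) + 1346638)*(1460587 + 515639) = (sqrt(-116311) + 1346638)*1976226 = (I*sqrt(116311) + 1346638)*1976226 = (1346638 + I*sqrt(116311))*1976226 = 2661261028188 + 1976226*I*sqrt(116311)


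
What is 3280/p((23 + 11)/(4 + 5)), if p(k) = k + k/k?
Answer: 29520/43 ≈ 686.51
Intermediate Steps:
p(k) = 1 + k (p(k) = k + 1 = 1 + k)
3280/p((23 + 11)/(4 + 5)) = 3280/(1 + (23 + 11)/(4 + 5)) = 3280/(1 + 34/9) = 3280/(43/9) = 3280*(9/43) = 29520/43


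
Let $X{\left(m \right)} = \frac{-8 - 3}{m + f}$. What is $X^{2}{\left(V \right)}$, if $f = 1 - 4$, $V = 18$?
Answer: $\frac{121}{225} \approx 0.53778$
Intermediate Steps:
$f = -3$ ($f = 1 - 4 = -3$)
$X{\left(m \right)} = - \frac{11}{-3 + m}$ ($X{\left(m \right)} = \frac{-8 - 3}{m - 3} = - \frac{11}{-3 + m}$)
$X^{2}{\left(V \right)} = \left(- \frac{11}{-3 + 18}\right)^{2} = \left(- \frac{11}{15}\right)^{2} = \frac{121}{225}$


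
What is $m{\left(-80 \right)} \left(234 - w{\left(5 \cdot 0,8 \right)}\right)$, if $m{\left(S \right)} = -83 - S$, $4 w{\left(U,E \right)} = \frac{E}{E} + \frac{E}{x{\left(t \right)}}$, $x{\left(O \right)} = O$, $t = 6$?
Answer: $- \frac{2801}{4} \approx -700.25$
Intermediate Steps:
$w{\left(U,E \right)} = \frac{1}{4} + \frac{E}{24}$ ($w{\left(U,E \right)} = \frac{\frac{E}{E} + \frac{E}{6}}{4} = \frac{1 + E \frac{1}{6}}{4} = \frac{1 + \frac{E}{6}}{4} = \frac{1}{4} + \frac{E}{24}$)
$m{\left(-80 \right)} \left(234 - w{\left(5 \cdot 0,8 \right)}\right) = \left(-83 - -80\right) \left(234 - \left(\frac{1}{4} + \frac{1}{24} \cdot 8\right)\right) = \left(-83 + 80\right) \left(234 - \left(\frac{1}{4} + \frac{1}{3}\right)\right) = - 3 \left(234 - \frac{7}{12}\right) = \left(-3\right) \frac{2801}{12} = - \frac{2801}{4}$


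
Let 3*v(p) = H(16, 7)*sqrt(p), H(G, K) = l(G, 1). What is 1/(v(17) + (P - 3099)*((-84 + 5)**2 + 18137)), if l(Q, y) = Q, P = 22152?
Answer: 122949009/57106622186532178 - 12*sqrt(17)/485406288585523513 ≈ 2.1530e-9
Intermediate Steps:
H(G, K) = G
v(p) = 16*sqrt(p)/3 (v(p) = (16*sqrt(p))/3 = 16*sqrt(p)/3)
1/(v(17) + (P - 3099)*((-84 + 5)**2 + 18137)) = 1/(16*sqrt(17)/3 + (22152 - 3099)*((-84 + 5)**2 + 18137)) = 1/(16*sqrt(17)/3 + 19053*((-79)**2 + 18137)) = 1/(16*sqrt(17)/3 + 19053*(6241 + 18137)) = 1/(16*sqrt(17)/3 + 19053*24378) = 1/(16*sqrt(17)/3 + 464474034) = 1/(464474034 + 16*sqrt(17)/3)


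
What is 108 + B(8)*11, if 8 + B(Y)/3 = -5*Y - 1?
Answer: -1509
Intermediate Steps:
B(Y) = -27 - 15*Y (B(Y) = -24 + 3*(-5*Y - 1) = -24 + 3*(-1 - 5*Y) = -24 + (-3 - 15*Y) = -27 - 15*Y)
108 + B(8)*11 = 108 + (-27 - 15*8)*11 = 108 + (-27 - 120)*11 = 108 - 147*11 = 108 - 1617 = -1509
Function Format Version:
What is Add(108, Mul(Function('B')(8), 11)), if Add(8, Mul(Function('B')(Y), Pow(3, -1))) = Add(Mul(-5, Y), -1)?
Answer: -1509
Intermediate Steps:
Function('B')(Y) = Add(-27, Mul(-15, Y)) (Function('B')(Y) = Add(-24, Mul(3, Add(Mul(-5, Y), -1))) = Add(-24, Mul(3, Add(-1, Mul(-5, Y)))) = Add(-24, Add(-3, Mul(-15, Y))) = Add(-27, Mul(-15, Y)))
Add(108, Mul(Function('B')(8), 11)) = Add(108, Mul(Add(-27, Mul(-15, 8)), 11)) = Add(108, Mul(Add(-27, -120), 11)) = Add(108, Mul(-147, 11)) = Add(108, -1617) = -1509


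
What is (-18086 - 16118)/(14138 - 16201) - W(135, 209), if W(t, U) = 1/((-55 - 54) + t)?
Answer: 887241/53638 ≈ 16.541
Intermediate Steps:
W(t, U) = 1/(-109 + t)
(-18086 - 16118)/(14138 - 16201) - W(135, 209) = (-18086 - 16118)/(14138 - 16201) - 1/(-109 + 135) = -34204/(-2063) - 1/26 = -34204*(-1/2063) - 1*1/26 = 34204/2063 - 1/26 = 887241/53638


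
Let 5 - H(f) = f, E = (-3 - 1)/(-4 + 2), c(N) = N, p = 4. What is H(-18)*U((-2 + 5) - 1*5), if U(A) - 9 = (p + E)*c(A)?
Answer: -69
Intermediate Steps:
E = 2 (E = -4/(-2) = -4*(-½) = 2)
H(f) = 5 - f
U(A) = 9 + 6*A (U(A) = 9 + (4 + 2)*A = 9 + 6*A)
H(-18)*U((-2 + 5) - 1*5) = (5 - 1*(-18))*(9 + 6*((-2 + 5) - 1*5)) = (5 + 18)*(9 + 6*(3 - 5)) = 23*(9 + 6*(-2)) = 23*(9 - 12) = 23*(-3) = -69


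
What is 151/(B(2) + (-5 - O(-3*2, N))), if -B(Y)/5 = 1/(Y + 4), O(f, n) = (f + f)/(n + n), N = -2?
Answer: -906/53 ≈ -17.094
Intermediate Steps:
O(f, n) = f/n (O(f, n) = (2*f)/((2*n)) = (2*f)*(1/(2*n)) = f/n)
B(Y) = -5/(4 + Y) (B(Y) = -5/(Y + 4) = -5/(4 + Y))
151/(B(2) + (-5 - O(-3*2, N))) = 151/(-5/(4 + 2) + (-5 - (-3*2)/(-2))) = 151/(-5/6 + (-5 - (-6)*(-1)/2)) = 151/(-5*⅙ + (-5 - 1*3)) = 151/(-⅚ + (-5 - 3)) = 151/(-⅚ - 8) = 151/(-53/6) = 151*(-6/53) = -906/53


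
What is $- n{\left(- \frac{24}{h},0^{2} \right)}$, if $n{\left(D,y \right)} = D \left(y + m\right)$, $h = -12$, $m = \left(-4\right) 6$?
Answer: $48$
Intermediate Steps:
$m = -24$
$n{\left(D,y \right)} = D \left(-24 + y\right)$ ($n{\left(D,y \right)} = D \left(y - 24\right) = D \left(-24 + y\right)$)
$- n{\left(- \frac{24}{h},0^{2} \right)} = - - \frac{24}{-12} \left(-24 + 0^{2}\right) = - \left(-24\right) \left(- \frac{1}{12}\right) \left(-24 + 0\right) = - 2 \left(-24\right) = \left(-1\right) \left(-48\right) = 48$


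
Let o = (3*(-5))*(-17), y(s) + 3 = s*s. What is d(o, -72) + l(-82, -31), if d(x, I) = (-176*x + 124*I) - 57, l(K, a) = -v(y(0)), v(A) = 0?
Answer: -53865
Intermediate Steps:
y(s) = -3 + s² (y(s) = -3 + s*s = -3 + s²)
o = 255 (o = -15*(-17) = 255)
l(K, a) = 0 (l(K, a) = -1*0 = 0)
d(x, I) = -57 - 176*x + 124*I
d(o, -72) + l(-82, -31) = (-57 - 176*255 + 124*(-72)) + 0 = (-57 - 44880 - 8928) + 0 = -53865 + 0 = -53865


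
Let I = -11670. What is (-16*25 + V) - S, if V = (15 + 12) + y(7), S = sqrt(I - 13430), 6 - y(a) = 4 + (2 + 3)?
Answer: -376 - 10*I*sqrt(251) ≈ -376.0 - 158.43*I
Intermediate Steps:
y(a) = -3 (y(a) = 6 - (4 + (2 + 3)) = 6 - (4 + 5) = 6 - 1*9 = 6 - 9 = -3)
S = 10*I*sqrt(251) (S = sqrt(-11670 - 13430) = sqrt(-25100) = 10*I*sqrt(251) ≈ 158.43*I)
V = 24 (V = (15 + 12) - 3 = 27 - 3 = 24)
(-16*25 + V) - S = (-16*25 + 24) - 10*I*sqrt(251) = (-400 + 24) - 10*I*sqrt(251) = -376 - 10*I*sqrt(251)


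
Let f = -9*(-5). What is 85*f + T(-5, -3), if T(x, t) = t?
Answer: 3822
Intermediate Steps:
f = 45
85*f + T(-5, -3) = 85*45 - 3 = 3825 - 3 = 3822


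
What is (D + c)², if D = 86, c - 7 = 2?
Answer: 9025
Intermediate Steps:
c = 9 (c = 7 + 2 = 9)
(D + c)² = (86 + 9)² = 95² = 9025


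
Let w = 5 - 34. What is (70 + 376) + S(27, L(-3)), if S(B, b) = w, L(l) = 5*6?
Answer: 417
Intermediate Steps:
w = -29
L(l) = 30
S(B, b) = -29
(70 + 376) + S(27, L(-3)) = (70 + 376) - 29 = 446 - 29 = 417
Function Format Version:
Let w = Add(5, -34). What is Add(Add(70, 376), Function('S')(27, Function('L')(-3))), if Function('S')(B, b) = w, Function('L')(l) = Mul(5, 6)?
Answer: 417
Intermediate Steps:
w = -29
Function('L')(l) = 30
Function('S')(B, b) = -29
Add(Add(70, 376), Function('S')(27, Function('L')(-3))) = Add(Add(70, 376), -29) = Add(446, -29) = 417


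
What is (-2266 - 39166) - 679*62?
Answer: -83530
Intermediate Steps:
(-2266 - 39166) - 679*62 = -41432 - 42098 = -83530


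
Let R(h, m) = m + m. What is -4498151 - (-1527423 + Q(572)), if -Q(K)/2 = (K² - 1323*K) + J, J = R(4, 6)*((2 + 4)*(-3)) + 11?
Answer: -3830282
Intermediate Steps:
R(h, m) = 2*m
J = -205 (J = (2*6)*((2 + 4)*(-3)) + 11 = 12*(6*(-3)) + 11 = 12*(-18) + 11 = -216 + 11 = -205)
Q(K) = 410 - 2*K² + 2646*K (Q(K) = -2*((K² - 1323*K) - 205) = -2*(-205 + K² - 1323*K) = 410 - 2*K² + 2646*K)
-4498151 - (-1527423 + Q(572)) = -4498151 - (-1527423 + (410 - 2*572² + 2646*572)) = -4498151 - (-1527423 + (410 - 2*327184 + 1513512)) = -4498151 - (-1527423 + (410 - 654368 + 1513512)) = -4498151 - (-1527423 + 859554) = -4498151 - 1*(-667869) = -4498151 + 667869 = -3830282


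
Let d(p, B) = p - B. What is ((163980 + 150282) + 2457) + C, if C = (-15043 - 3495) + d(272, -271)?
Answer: 298724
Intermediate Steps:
C = -17995 (C = (-15043 - 3495) + (272 - 1*(-271)) = -18538 + (272 + 271) = -18538 + 543 = -17995)
((163980 + 150282) + 2457) + C = ((163980 + 150282) + 2457) - 17995 = (314262 + 2457) - 17995 = 316719 - 17995 = 298724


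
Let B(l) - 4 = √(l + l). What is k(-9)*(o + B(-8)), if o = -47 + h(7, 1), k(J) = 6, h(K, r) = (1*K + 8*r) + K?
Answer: -126 + 24*I ≈ -126.0 + 24.0*I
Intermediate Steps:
h(K, r) = 2*K + 8*r (h(K, r) = (K + 8*r) + K = 2*K + 8*r)
B(l) = 4 + √2*√l (B(l) = 4 + √(l + l) = 4 + √(2*l) = 4 + √2*√l)
o = -25 (o = -47 + (2*7 + 8*1) = -47 + (14 + 8) = -47 + 22 = -25)
k(-9)*(o + B(-8)) = 6*(-25 + (4 + √2*√(-8))) = 6*(-25 + (4 + √2*(2*I*√2))) = 6*(-25 + (4 + 4*I)) = 6*(-21 + 4*I) = -126 + 24*I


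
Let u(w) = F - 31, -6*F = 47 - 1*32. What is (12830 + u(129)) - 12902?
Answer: -211/2 ≈ -105.50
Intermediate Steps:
F = -5/2 (F = -(47 - 1*32)/6 = -(47 - 32)/6 = -1/6*15 = -5/2 ≈ -2.5000)
u(w) = -67/2 (u(w) = -5/2 - 31 = -67/2)
(12830 + u(129)) - 12902 = (12830 - 67/2) - 12902 = 25593/2 - 12902 = -211/2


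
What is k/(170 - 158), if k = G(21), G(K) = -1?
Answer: -1/12 ≈ -0.083333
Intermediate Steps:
k = -1
k/(170 - 158) = -1/(170 - 158) = -1/12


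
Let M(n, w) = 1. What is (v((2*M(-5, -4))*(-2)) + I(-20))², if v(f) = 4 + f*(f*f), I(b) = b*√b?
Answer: -4400 + 4800*I*√5 ≈ -4400.0 + 10733.0*I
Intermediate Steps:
I(b) = b^(3/2)
v(f) = 4 + f³ (v(f) = 4 + f*f² = 4 + f³)
(v((2*M(-5, -4))*(-2)) + I(-20))² = ((4 + ((2*1)*(-2))³) + (-20)^(3/2))² = ((4 + (2*(-2))³) - 40*I*√5)² = ((4 + (-4)³) - 40*I*√5)² = ((4 - 64) - 40*I*√5)² = (-60 - 40*I*√5)²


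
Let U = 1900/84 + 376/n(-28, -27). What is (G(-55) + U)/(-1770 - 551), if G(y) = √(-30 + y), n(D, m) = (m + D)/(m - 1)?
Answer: -247213/2680755 - I*√85/2321 ≈ -0.092218 - 0.0039722*I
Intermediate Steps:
n(D, m) = (D + m)/(-1 + m)
U = 247213/1155 (U = 1900/84 + 376/(((-28 - 27)/(-1 - 27))) = 1900*(1/84) + 376/((-55/(-28))) = 475/21 + 376/((-1/28*(-55))) = 475/21 + 376/(55/28) = 475/21 + 376*(28/55) = 475/21 + 10528/55 = 247213/1155 ≈ 214.04)
(G(-55) + U)/(-1770 - 551) = (√(-30 - 55) + 247213/1155)/(-1770 - 551) = (√(-85) + 247213/1155)/(-2321) = (I*√85 + 247213/1155)*(-1/2321) = (247213/1155 + I*√85)*(-1/2321) = -247213/2680755 - I*√85/2321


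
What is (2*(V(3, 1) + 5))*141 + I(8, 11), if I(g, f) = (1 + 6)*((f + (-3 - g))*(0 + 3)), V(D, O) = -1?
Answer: 1128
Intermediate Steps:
I(g, f) = -63 - 21*g + 21*f (I(g, f) = 7*((-3 + f - g)*3) = 7*(-9 - 3*g + 3*f) = -63 - 21*g + 21*f)
(2*(V(3, 1) + 5))*141 + I(8, 11) = (2*(-1 + 5))*141 + (-63 - 21*8 + 21*11) = (2*4)*141 + (-63 - 168 + 231) = 8*141 + 0 = 1128 + 0 = 1128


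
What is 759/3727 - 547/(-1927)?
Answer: 3501262/7181929 ≈ 0.48751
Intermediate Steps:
759/3727 - 547/(-1927) = 759*(1/3727) - 547*(-1/1927) = 759/3727 + 547/1927 = 3501262/7181929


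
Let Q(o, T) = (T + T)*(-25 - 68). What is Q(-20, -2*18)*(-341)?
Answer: -2283336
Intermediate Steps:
Q(o, T) = -186*T (Q(o, T) = (2*T)*(-93) = -186*T)
Q(-20, -2*18)*(-341) = -(-372)*18*(-341) = -186*(-36)*(-341) = 6696*(-341) = -2283336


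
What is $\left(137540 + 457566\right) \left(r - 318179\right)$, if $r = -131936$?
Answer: $-267866137190$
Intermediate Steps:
$\left(137540 + 457566\right) \left(r - 318179\right) = \left(137540 + 457566\right) \left(-131936 - 318179\right) = 595106 \left(-450115\right) = -267866137190$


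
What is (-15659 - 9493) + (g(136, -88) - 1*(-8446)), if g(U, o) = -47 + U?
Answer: -16617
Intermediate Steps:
(-15659 - 9493) + (g(136, -88) - 1*(-8446)) = (-15659 - 9493) + ((-47 + 136) - 1*(-8446)) = -25152 + (89 + 8446) = -25152 + 8535 = -16617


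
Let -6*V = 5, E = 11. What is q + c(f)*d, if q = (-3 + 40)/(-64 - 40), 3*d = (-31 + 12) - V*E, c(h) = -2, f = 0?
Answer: 5803/936 ≈ 6.1998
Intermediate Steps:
V = -⅚ (V = -⅙*5 = -⅚ ≈ -0.83333)
d = -59/18 (d = ((-31 + 12) - (-5)*11/6)/3 = (-19 - 1*(-55/6))/3 = (-19 + 55/6)/3 = (⅓)*(-59/6) = -59/18 ≈ -3.2778)
q = -37/104 (q = 37/(-104) = 37*(-1/104) = -37/104 ≈ -0.35577)
q + c(f)*d = -37/104 - 2*(-59/18) = -37/104 + 59/9 = 5803/936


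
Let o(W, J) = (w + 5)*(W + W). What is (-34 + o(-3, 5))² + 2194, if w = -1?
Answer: 5558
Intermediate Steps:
o(W, J) = 8*W (o(W, J) = (-1 + 5)*(W + W) = 4*(2*W) = 8*W)
(-34 + o(-3, 5))² + 2194 = (-34 + 8*(-3))² + 2194 = (-34 - 24)² + 2194 = (-58)² + 2194 = 3364 + 2194 = 5558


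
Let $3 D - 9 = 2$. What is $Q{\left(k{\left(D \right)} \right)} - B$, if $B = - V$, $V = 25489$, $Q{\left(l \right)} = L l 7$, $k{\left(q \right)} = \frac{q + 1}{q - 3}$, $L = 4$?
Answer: $25685$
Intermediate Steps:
$D = \frac{11}{3}$ ($D = 3 + \frac{1}{3} \cdot 2 = 3 + \frac{2}{3} = \frac{11}{3} \approx 3.6667$)
$k{\left(q \right)} = \frac{1 + q}{-3 + q}$
$Q{\left(l \right)} = 28 l$ ($Q{\left(l \right)} = 4 l 7 = 28 l$)
$B = -25489$ ($B = \left(-1\right) 25489 = -25489$)
$Q{\left(k{\left(D \right)} \right)} - B = 28 \frac{1 + \frac{11}{3}}{-3 + \frac{11}{3}} - -25489 = 28 \frac{1}{\frac{2}{3}} \cdot \frac{14}{3} + 25489 = 28 \cdot \frac{3}{2} \cdot \frac{14}{3} + 25489 = 28 \cdot 7 + 25489 = 196 + 25489 = 25685$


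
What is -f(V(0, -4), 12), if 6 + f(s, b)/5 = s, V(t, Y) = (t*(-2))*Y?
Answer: 30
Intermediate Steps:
V(t, Y) = -2*Y*t (V(t, Y) = (-2*t)*Y = -2*Y*t)
f(s, b) = -30 + 5*s
-f(V(0, -4), 12) = -(-30 + 5*(-2*(-4)*0)) = -(-30 + 5*0) = -(-30 + 0) = -1*(-30) = 30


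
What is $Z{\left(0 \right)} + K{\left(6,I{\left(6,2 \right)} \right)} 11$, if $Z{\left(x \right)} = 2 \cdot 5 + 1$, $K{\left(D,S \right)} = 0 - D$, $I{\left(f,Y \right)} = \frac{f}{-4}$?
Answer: $-55$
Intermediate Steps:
$I{\left(f,Y \right)} = - \frac{f}{4}$ ($I{\left(f,Y \right)} = f \left(- \frac{1}{4}\right) = - \frac{f}{4}$)
$K{\left(D,S \right)} = - D$
$Z{\left(x \right)} = 11$ ($Z{\left(x \right)} = 10 + 1 = 11$)
$Z{\left(0 \right)} + K{\left(6,I{\left(6,2 \right)} \right)} 11 = 11 + \left(-1\right) 6 \cdot 11 = 11 - 66 = -55$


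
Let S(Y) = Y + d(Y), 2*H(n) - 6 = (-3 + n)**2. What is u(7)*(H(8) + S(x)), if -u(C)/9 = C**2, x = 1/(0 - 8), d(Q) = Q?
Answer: -26901/4 ≈ -6725.3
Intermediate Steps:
x = -1/8 (x = 1/(-8) = -1/8 ≈ -0.12500)
u(C) = -9*C**2
H(n) = 3 + (-3 + n)**2/2
S(Y) = 2*Y (S(Y) = Y + Y = 2*Y)
u(7)*(H(8) + S(x)) = (-9*7**2)*((3 + (-3 + 8)**2/2) + 2*(-1/8)) = (-9*49)*((3 + (1/2)*5**2) - 1/4) = -441*((3 + (1/2)*25) - 1/4) = -441*((3 + 25/2) - 1/4) = -441*(31/2 - 1/4) = -441*61/4 = -26901/4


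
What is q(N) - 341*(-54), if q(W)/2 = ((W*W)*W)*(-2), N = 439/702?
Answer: 1592488891709/86487102 ≈ 18413.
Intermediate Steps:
N = 439/702 (N = 439*(1/702) = 439/702 ≈ 0.62536)
q(W) = -4*W**3 (q(W) = 2*(((W*W)*W)*(-2)) = 2*((W**2*W)*(-2)) = 2*(W**3*(-2)) = 2*(-2*W**3) = -4*W**3)
q(N) - 341*(-54) = -4*(439/702)**3 - 341*(-54) = -4*84604519/345948408 + 18414 = -84604519/86487102 + 18414 = 1592488891709/86487102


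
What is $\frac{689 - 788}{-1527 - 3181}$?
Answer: $\frac{9}{428} \approx 0.021028$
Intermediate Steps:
$\frac{689 - 788}{-1527 - 3181} = - \frac{99}{-4708} = \left(-99\right) \left(- \frac{1}{4708}\right) = \frac{9}{428}$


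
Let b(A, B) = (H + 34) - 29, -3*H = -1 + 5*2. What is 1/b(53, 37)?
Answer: 1/2 ≈ 0.50000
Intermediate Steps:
H = -3 (H = -(-1 + 5*2)/3 = -(-1 + 10)/3 = -1/3*9 = -3)
b(A, B) = 2 (b(A, B) = (-3 + 34) - 29 = 31 - 29 = 2)
1/b(53, 37) = 1/2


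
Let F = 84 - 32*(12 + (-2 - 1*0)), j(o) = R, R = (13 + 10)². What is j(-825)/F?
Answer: -529/236 ≈ -2.2415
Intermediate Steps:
R = 529 (R = 23² = 529)
j(o) = 529
F = -236 (F = 84 - 32*(12 + (-2 + 0)) = 84 - 32*(12 - 2) = 84 - 32*10 = 84 - 320 = -236)
j(-825)/F = 529/(-236) = 529*(-1/236) = -529/236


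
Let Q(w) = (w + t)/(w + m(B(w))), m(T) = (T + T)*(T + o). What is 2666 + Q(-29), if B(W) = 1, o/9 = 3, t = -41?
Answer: 71912/27 ≈ 2663.4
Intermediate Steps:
o = 27 (o = 9*3 = 27)
m(T) = 2*T*(27 + T) (m(T) = (T + T)*(T + 27) = (2*T)*(27 + T) = 2*T*(27 + T))
Q(w) = (-41 + w)/(56 + w) (Q(w) = (w - 41)/(w + 2*1*(27 + 1)) = (-41 + w)/(w + 2*1*28) = (-41 + w)/(w + 56) = (-41 + w)/(56 + w))
2666 + Q(-29) = 2666 + (-41 - 29)/(56 - 29) = 2666 - 70/27 = 71912/27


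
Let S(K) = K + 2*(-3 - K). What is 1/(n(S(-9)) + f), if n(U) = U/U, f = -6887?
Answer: -1/6886 ≈ -0.00014522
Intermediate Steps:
S(K) = -6 - K (S(K) = K + (-6 - 2*K) = -6 - K)
n(U) = 1
1/(n(S(-9)) + f) = 1/(1 - 6887) = 1/(-6886) = -1/6886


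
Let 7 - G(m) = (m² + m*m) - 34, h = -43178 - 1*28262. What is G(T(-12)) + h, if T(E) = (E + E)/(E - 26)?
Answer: -25775327/361 ≈ -71400.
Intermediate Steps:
T(E) = 2*E/(-26 + E) (T(E) = (2*E)/(-26 + E) = 2*E/(-26 + E))
h = -71440 (h = -43178 - 28262 = -71440)
G(m) = 41 - 2*m² (G(m) = 7 - ((m² + m*m) - 34) = 7 - ((m² + m²) - 34) = 7 - (2*m² - 34) = 7 - (-34 + 2*m²) = 7 + (34 - 2*m²) = 41 - 2*m²)
G(T(-12)) + h = (41 - 2*576/(-26 - 12)²) - 71440 = (41 - 2*(2*(-12)/(-38))²) - 71440 = (41 - 2*(2*(-12)*(-1/38))²) - 71440 = (41 - 2*(12/19)²) - 71440 = (41 - 2*144/361) - 71440 = (41 - 288/361) - 71440 = 14513/361 - 71440 = -25775327/361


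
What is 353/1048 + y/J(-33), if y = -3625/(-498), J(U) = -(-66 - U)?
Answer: 4800101/8611416 ≈ 0.55741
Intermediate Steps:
J(U) = 66 + U
y = 3625/498 (y = -3625*(-1/498) = 3625/498 ≈ 7.2791)
353/1048 + y/J(-33) = 353/1048 + 3625/(498*(66 - 33)) = 353*(1/1048) + (3625/498)/33 = 353/1048 + (3625/498)*(1/33) = 353/1048 + 3625/16434 = 4800101/8611416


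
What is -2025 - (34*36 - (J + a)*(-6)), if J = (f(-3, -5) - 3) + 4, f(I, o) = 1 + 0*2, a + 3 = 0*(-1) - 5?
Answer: -3213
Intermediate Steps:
a = -8 (a = -3 + (0*(-1) - 5) = -3 + (0 - 5) = -3 - 5 = -8)
f(I, o) = 1 (f(I, o) = 1 + 0 = 1)
J = 2 (J = (1 - 3) + 4 = -2 + 4 = 2)
-2025 - (34*36 - (J + a)*(-6)) = -2025 - (34*36 - (2 - 8)*(-6)) = -2025 - (1224 - (-6)*(-6)) = -2025 - (1224 - 1*36) = -2025 - (1224 - 36) = -2025 - 1*1188 = -2025 - 1188 = -3213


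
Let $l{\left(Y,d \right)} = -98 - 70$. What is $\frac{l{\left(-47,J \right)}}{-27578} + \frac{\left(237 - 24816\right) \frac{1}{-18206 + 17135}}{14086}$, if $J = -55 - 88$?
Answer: $\frac{178461415}{23113590626} \approx 0.0077211$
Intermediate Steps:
$J = -143$ ($J = -55 - 88 = -143$)
$l{\left(Y,d \right)} = -168$ ($l{\left(Y,d \right)} = -98 - 70 = -168$)
$\frac{l{\left(-47,J \right)}}{-27578} + \frac{\left(237 - 24816\right) \frac{1}{-18206 + 17135}}{14086} = - \frac{168}{-27578} + \frac{\left(237 - 24816\right) \frac{1}{-18206 + 17135}}{14086} = \left(-168\right) \left(- \frac{1}{27578}\right) + - \frac{24579}{-1071} \cdot \frac{1}{14086} = \frac{84}{13789} + \left(-24579\right) \left(- \frac{1}{1071}\right) \frac{1}{14086} = \frac{84}{13789} + \frac{2731}{119} \cdot \frac{1}{14086} = \frac{84}{13789} + \frac{2731}{1676234} = \frac{178461415}{23113590626}$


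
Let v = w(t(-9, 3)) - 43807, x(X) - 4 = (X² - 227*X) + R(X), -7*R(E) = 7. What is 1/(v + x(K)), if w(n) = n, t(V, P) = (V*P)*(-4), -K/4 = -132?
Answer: 1/115232 ≈ 8.6782e-6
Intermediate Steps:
K = 528 (K = -4*(-132) = 528)
R(E) = -1 (R(E) = -⅐*7 = -1)
t(V, P) = -4*P*V (t(V, P) = (P*V)*(-4) = -4*P*V)
x(X) = 3 + X² - 227*X (x(X) = 4 + ((X² - 227*X) - 1) = 4 + (-1 + X² - 227*X) = 3 + X² - 227*X)
v = -43699 (v = -4*3*(-9) - 43807 = 108 - 43807 = -43699)
1/(v + x(K)) = 1/(-43699 + (3 + 528² - 227*528)) = 1/(-43699 + (3 + 278784 - 119856)) = 1/(-43699 + 158931) = 1/115232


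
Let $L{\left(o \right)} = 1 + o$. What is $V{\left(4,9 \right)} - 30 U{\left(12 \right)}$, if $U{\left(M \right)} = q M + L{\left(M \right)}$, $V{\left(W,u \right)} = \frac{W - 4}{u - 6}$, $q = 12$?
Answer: $-4710$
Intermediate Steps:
$V{\left(W,u \right)} = \frac{-4 + W}{-6 + u}$
$U{\left(M \right)} = 1 + 13 M$ ($U{\left(M \right)} = 12 M + \left(1 + M\right) = 1 + 13 M$)
$V{\left(4,9 \right)} - 30 U{\left(12 \right)} = \frac{-4 + 4}{-6 + 9} - 30 \left(1 + 13 \cdot 12\right) = \frac{1}{3} \cdot 0 - 30 \left(1 + 156\right) = \frac{1}{3} \cdot 0 - 4710 = 0 - 4710 = -4710$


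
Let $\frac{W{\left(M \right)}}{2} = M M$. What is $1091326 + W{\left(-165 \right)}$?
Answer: $1145776$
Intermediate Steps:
$W{\left(M \right)} = 2 M^{2}$ ($W{\left(M \right)} = 2 M M = 2 M^{2}$)
$1091326 + W{\left(-165 \right)} = 1091326 + 2 \left(-165\right)^{2} = 1091326 + 2 \cdot 27225 = 1091326 + 54450 = 1145776$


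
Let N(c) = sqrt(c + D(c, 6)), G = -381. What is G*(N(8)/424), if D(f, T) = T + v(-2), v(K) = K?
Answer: -381*sqrt(3)/212 ≈ -3.1128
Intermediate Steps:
D(f, T) = -2 + T (D(f, T) = T - 2 = -2 + T)
N(c) = sqrt(4 + c) (N(c) = sqrt(c + (-2 + 6)) = sqrt(c + 4) = sqrt(4 + c))
G*(N(8)/424) = -381*sqrt(4 + 8)/424 = -381*sqrt(12)/424 = -381*2*sqrt(3)/424 = -381*sqrt(3)/212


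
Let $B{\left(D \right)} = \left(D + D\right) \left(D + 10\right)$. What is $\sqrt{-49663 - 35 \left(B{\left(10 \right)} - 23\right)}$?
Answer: $i \sqrt{62858} \approx 250.72 i$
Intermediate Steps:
$B{\left(D \right)} = 2 D \left(10 + D\right)$
$\sqrt{-49663 - 35 \left(B{\left(10 \right)} - 23\right)} = \sqrt{-49663 - 35 \left(2 \cdot 10 \left(10 + 10\right) - 23\right)} = \sqrt{-49663 - 35 \left(2 \cdot 10 \cdot 20 - 23\right)} = \sqrt{-49663 - 35 \left(400 - 23\right)} = \sqrt{-49663 - 13195} = \sqrt{-62858} = i \sqrt{62858}$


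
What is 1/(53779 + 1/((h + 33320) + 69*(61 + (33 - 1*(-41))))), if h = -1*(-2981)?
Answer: 45616/2453182865 ≈ 1.8595e-5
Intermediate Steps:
h = 2981
1/(53779 + 1/((h + 33320) + 69*(61 + (33 - 1*(-41))))) = 1/(53779 + 1/((2981 + 33320) + 69*(61 + (33 - 1*(-41))))) = 1/(53779 + 1/(36301 + 69*(61 + (33 + 41)))) = 1/(53779 + 1/(36301 + 69*(61 + 74))) = 1/(53779 + 1/(36301 + 69*135)) = 1/(53779 + 1/(36301 + 9315)) = 1/(53779 + 1/45616) = 1/(2453182865/45616) = 45616/2453182865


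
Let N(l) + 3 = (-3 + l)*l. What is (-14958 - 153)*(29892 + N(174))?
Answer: -901265373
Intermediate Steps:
N(l) = -3 + l*(-3 + l) (N(l) = -3 + (-3 + l)*l = -3 + l*(-3 + l))
(-14958 - 153)*(29892 + N(174)) = (-14958 - 153)*(29892 + (-3 + 174² - 3*174)) = -15111*(29892 + (-3 + 30276 - 522)) = -15111*(29892 + 29751) = -15111*59643 = -901265373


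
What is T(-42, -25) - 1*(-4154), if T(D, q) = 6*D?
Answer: 3902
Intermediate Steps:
T(-42, -25) - 1*(-4154) = 6*(-42) - 1*(-4154) = -252 + 4154 = 3902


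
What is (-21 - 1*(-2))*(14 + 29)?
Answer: -817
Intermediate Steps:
(-21 - 1*(-2))*(14 + 29) = (-21 + 2)*43 = -19*43 = -817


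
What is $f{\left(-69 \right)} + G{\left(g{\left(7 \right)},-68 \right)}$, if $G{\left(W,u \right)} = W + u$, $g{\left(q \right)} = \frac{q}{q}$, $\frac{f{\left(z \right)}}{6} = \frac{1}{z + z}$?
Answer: $- \frac{1542}{23} \approx -67.043$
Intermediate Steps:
$f{\left(z \right)} = \frac{3}{z}$ ($f{\left(z \right)} = \frac{6}{z + z} = \frac{6}{2 z} = 6 \frac{1}{2 z} = \frac{3}{z}$)
$g{\left(q \right)} = 1$
$f{\left(-69 \right)} + G{\left(g{\left(7 \right)},-68 \right)} = \frac{3}{-69} + \left(1 - 68\right) = 3 \left(- \frac{1}{69}\right) - 67 = - \frac{1}{23} - 67 = - \frac{1542}{23}$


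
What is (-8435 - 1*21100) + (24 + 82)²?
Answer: -18299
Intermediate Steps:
(-8435 - 1*21100) + (24 + 82)² = (-8435 - 21100) + 106² = -29535 + 11236 = -18299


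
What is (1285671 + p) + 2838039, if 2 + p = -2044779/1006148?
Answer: 377187137455/91468 ≈ 4.1237e+6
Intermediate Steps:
p = -368825/91468 (p = -2 - 2044779/1006148 = -2 - 2044779*1/1006148 = -2 - 185889/91468 = -368825/91468 ≈ -4.0323)
(1285671 + p) + 2838039 = (1285671 - 368825/91468) + 2838039 = 117597386203/91468 + 2838039 = 377187137455/91468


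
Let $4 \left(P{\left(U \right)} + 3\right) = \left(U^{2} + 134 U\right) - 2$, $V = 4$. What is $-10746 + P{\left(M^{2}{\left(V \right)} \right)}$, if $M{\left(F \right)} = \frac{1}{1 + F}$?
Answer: $- \frac{26870399}{2500} \approx -10748.0$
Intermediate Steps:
$P{\left(U \right)} = - \frac{7}{2} + \frac{U^{2}}{4} + \frac{67 U}{2}$ ($P{\left(U \right)} = -3 + \frac{\left(U^{2} + 134 U\right) - 2}{4} = -3 + \frac{-2 + U^{2} + 134 U}{4} = -3 + \left(- \frac{1}{2} + \frac{U^{2}}{4} + \frac{67 U}{2}\right) = - \frac{7}{2} + \frac{U^{2}}{4} + \frac{67 U}{2}$)
$-10746 + P{\left(M^{2}{\left(V \right)} \right)} = -10746 + \left(- \frac{7}{2} + \frac{\left(\left(\frac{1}{1 + 4}\right)^{2}\right)^{2}}{4} + \frac{67 \left(\frac{1}{1 + 4}\right)^{2}}{2}\right) = -10746 + \left(- \frac{7}{2} + \frac{\left(\left(\frac{1}{5}\right)^{2}\right)^{2}}{4} + \frac{67 \left(\frac{1}{5}\right)^{2}}{2}\right) = -10746 + \left(- \frac{7}{2} + \frac{\left(\left(\frac{1}{5}\right)^{2}\right)^{2}}{4} + \frac{67}{2 \cdot 25}\right) = -10746 + \left(- \frac{7}{2} + \frac{1}{4 \cdot 625} + \frac{67}{2} \cdot \frac{1}{25}\right) = -10746 + \left(- \frac{7}{2} + \frac{1}{4} \cdot \frac{1}{625} + \frac{67}{50}\right) = -10746 + \left(- \frac{7}{2} + \frac{1}{2500} + \frac{67}{50}\right) = -10746 - \frac{5399}{2500} = - \frac{26870399}{2500}$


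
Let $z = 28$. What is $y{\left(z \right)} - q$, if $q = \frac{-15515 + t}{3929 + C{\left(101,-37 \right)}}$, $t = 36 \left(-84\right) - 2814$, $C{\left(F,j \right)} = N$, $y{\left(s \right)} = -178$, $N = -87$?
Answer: $- \frac{662523}{3842} \approx -172.44$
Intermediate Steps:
$C{\left(F,j \right)} = -87$
$t = -5838$ ($t = -3024 - 2814 = -5838$)
$q = - \frac{21353}{3842}$ ($q = \frac{-15515 - 5838}{3929 - 87} = - \frac{21353}{3842} \approx -5.5578$)
$y{\left(z \right)} - q = -178 - - \frac{21353}{3842} = -178 + \frac{21353}{3842} = - \frac{662523}{3842}$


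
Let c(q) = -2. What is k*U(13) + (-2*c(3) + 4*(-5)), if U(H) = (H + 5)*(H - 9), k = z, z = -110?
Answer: -7936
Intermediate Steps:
k = -110
U(H) = (-9 + H)*(5 + H) (U(H) = (5 + H)*(-9 + H) = (-9 + H)*(5 + H))
k*U(13) + (-2*c(3) + 4*(-5)) = -110*(-45 + 13² - 4*13) + (-2*(-2) + 4*(-5)) = -110*(-45 + 169 - 52) + (4 - 20) = -110*72 - 16 = -7920 - 16 = -7936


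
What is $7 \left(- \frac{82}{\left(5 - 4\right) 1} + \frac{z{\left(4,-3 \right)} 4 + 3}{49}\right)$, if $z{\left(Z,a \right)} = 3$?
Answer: $- \frac{4003}{7} \approx -571.86$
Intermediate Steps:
$7 \left(- \frac{82}{\left(5 - 4\right) 1} + \frac{z{\left(4,-3 \right)} 4 + 3}{49}\right) = 7 \left(- \frac{82}{\left(5 - 4\right) 1} + \frac{3 \cdot 4 + 3}{49}\right) = 7 \left(- \frac{82}{1 \cdot 1} + \left(12 + 3\right) \frac{1}{49}\right) = 7 \left(- \frac{82}{1} + 15 \cdot \frac{1}{49}\right) = 7 \left(\left(-82\right) 1 + \frac{15}{49}\right) = 7 \left(-82 + \frac{15}{49}\right) = 7 \left(- \frac{4003}{49}\right) = - \frac{4003}{7}$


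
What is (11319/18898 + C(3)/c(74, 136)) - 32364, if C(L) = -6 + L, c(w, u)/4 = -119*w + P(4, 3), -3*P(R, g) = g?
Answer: -979344086745/30260852 ≈ -32363.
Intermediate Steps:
P(R, g) = -g/3
c(w, u) = -4 - 476*w (c(w, u) = 4*(-119*w - ⅓*3) = 4*(-119*w - 1) = 4*(-1 - 119*w) = -4 - 476*w)
(11319/18898 + C(3)/c(74, 136)) - 32364 = (11319/18898 + (-6 + 3)/(-4 - 476*74)) - 32364 = (11319*(1/18898) - 3/(-4 - 35224)) - 32364 = (1029/1718 - 3/(-35228)) - 32364 = (1029/1718 - 3*(-1/35228)) - 32364 = (1029/1718 + 3/35228) - 32364 = 18127383/30260852 - 32364 = -979344086745/30260852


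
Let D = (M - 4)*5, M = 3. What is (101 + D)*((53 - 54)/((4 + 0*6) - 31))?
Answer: 32/9 ≈ 3.5556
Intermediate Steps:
D = -5 (D = (3 - 4)*5 = -1*5 = -5)
(101 + D)*((53 - 54)/((4 + 0*6) - 31)) = (101 - 5)*((53 - 54)/((4 + 0*6) - 31)) = 96*(-1/((4 + 0) - 31)) = 96*(-1/(4 - 31)) = 96*(-1/(-27)) = 96*(-1*(-1/27)) = 96*(1/27) = 32/9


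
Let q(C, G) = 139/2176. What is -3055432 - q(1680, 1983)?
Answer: -6648620171/2176 ≈ -3.0554e+6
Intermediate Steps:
q(C, G) = 139/2176 (q(C, G) = 139*(1/2176) = 139/2176)
-3055432 - q(1680, 1983) = -3055432 - 1*139/2176 = -3055432 - 139/2176 = -6648620171/2176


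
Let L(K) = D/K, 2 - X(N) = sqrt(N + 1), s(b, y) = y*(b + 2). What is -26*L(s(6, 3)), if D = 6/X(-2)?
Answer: -13/5 - 13*I/10 ≈ -2.6 - 1.3*I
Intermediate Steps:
s(b, y) = y*(2 + b)
X(N) = 2 - sqrt(1 + N) (X(N) = 2 - sqrt(N + 1) = 2 - sqrt(1 + N))
D = 6*(2 + I)/5 (D = 6/(2 - sqrt(1 - 2)) = 6/(2 - sqrt(-1)) = 6/(2 - I) = 6*((2 + I)/5) = 6*(2 + I)/5 ≈ 2.4 + 1.2*I)
L(K) = (12/5 + 6*I/5)/K
-26*L(s(6, 3)) = -156*(2 + I)/(5*(3*(2 + 6))) = -156*(2 + I)/(5*(3*8)) = -156*(2 + I)/(5*24) = -26*(1/10 + I/20) = -13/5 - 13*I/10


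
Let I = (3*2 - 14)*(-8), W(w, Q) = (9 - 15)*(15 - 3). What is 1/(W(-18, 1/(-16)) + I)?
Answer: -⅛ ≈ -0.12500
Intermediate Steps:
W(w, Q) = -72 (W(w, Q) = -6*12 = -72)
I = 64 (I = (6 - 14)*(-8) = -8*(-8) = 64)
1/(W(-18, 1/(-16)) + I) = 1/(-72 + 64) = 1/(-8) = -⅛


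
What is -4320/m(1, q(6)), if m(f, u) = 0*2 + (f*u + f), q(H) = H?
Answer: -4320/7 ≈ -617.14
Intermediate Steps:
m(f, u) = f + f*u (m(f, u) = 0 + (f + f*u) = f + f*u)
-4320/m(1, q(6)) = -4320/(1 + 6) = -4320/(1*7) = -4320/7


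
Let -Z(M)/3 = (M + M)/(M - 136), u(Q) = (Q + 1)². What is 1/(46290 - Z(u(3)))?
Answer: 5/231446 ≈ 2.1603e-5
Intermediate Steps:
u(Q) = (1 + Q)²
Z(M) = -6*M/(-136 + M) (Z(M) = -3*(M + M)/(M - 136) = -3*2*M/(-136 + M) = -6*M/(-136 + M))
1/(46290 - Z(u(3))) = 1/(46290 - (-6)*(1 + 3)²/(-136 + (1 + 3)²)) = 1/(46290 - (-6)*4²/(-136 + 4²)) = 1/(46290 - (-6)*16/(-136 + 16)) = 1/(46290 - (-6)*16/(-120)) = 1/(46290 - (-6)*16*(-1)/120) = 1/(46290 - 1*⅘) = 1/(46290 - ⅘) = 1/(231446/5) = 5/231446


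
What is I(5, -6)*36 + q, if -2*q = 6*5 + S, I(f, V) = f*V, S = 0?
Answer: -1095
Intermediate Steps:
I(f, V) = V*f
q = -15 (q = -(6*5 + 0)/2 = -(30 + 0)/2 = -1/2*30 = -15)
I(5, -6)*36 + q = -6*5*36 - 15 = -30*36 - 15 = -1080 - 15 = -1095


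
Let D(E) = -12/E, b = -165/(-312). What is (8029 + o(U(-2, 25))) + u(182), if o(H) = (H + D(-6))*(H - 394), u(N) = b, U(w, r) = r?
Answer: -201081/104 ≈ -1933.5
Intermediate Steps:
b = 55/104 (b = -165*(-1/312) = 55/104 ≈ 0.52885)
u(N) = 55/104
o(H) = (-394 + H)*(2 + H) (o(H) = (H - 12/(-6))*(H - 394) = (H - 12*(-1/6))*(-394 + H) = (H + 2)*(-394 + H) = (2 + H)*(-394 + H) = (-394 + H)*(2 + H))
(8029 + o(U(-2, 25))) + u(182) = (8029 + (-788 + 25**2 - 392*25)) + 55/104 = (8029 + (-788 + 625 - 9800)) + 55/104 = (8029 - 9963) + 55/104 = -1934 + 55/104 = -201081/104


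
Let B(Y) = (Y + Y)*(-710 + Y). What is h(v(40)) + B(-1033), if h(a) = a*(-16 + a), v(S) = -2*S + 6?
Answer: 3607698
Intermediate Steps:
v(S) = 6 - 2*S
B(Y) = 2*Y*(-710 + Y) (B(Y) = (2*Y)*(-710 + Y) = 2*Y*(-710 + Y))
h(v(40)) + B(-1033) = (6 - 2*40)*(-16 + (6 - 2*40)) + 2*(-1033)*(-710 - 1033) = (6 - 80)*(-16 + (6 - 80)) + 2*(-1033)*(-1743) = -74*(-16 - 74) + 3601038 = -74*(-90) + 3601038 = 6660 + 3601038 = 3607698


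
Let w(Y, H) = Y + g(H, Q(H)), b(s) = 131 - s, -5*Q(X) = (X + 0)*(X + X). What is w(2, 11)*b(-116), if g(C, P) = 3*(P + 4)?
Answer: -162032/5 ≈ -32406.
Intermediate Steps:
Q(X) = -2*X**2/5 (Q(X) = -(X + 0)*(X + X)/5 = -X*2*X/5 = -2*X**2/5)
g(C, P) = 12 + 3*P (g(C, P) = 3*(4 + P) = 12 + 3*P)
w(Y, H) = 12 + Y - 6*H**2/5 (w(Y, H) = Y + (12 + 3*(-2*H**2/5)) = Y + (12 - 6*H**2/5) = 12 + Y - 6*H**2/5)
w(2, 11)*b(-116) = (12 + 2 - 6/5*11**2)*(131 - 1*(-116)) = (12 + 2 - 6/5*121)*(131 + 116) = (12 + 2 - 726/5)*247 = -656/5*247 = -162032/5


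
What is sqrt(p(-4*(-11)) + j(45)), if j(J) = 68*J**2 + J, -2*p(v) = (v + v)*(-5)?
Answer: sqrt(137965) ≈ 371.44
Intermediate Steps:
p(v) = 5*v (p(v) = -(v + v)*(-5)/2 = -2*v*(-5)/2 = -(-5)*v = 5*v)
j(J) = J + 68*J**2
sqrt(p(-4*(-11)) + j(45)) = sqrt(5*(-4*(-11)) + 45*(1 + 68*45)) = sqrt(5*44 + 45*(1 + 3060)) = sqrt(220 + 45*3061) = sqrt(220 + 137745) = sqrt(137965)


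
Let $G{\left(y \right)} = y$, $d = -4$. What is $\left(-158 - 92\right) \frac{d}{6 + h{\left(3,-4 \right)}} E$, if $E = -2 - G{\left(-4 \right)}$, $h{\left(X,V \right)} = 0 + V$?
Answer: $1000$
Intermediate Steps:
$h{\left(X,V \right)} = V$
$E = 2$ ($E = -2 - -4 = -2 + 4 = 2$)
$\left(-158 - 92\right) \frac{d}{6 + h{\left(3,-4 \right)}} E = \left(-158 - 92\right) \frac{1}{6 - 4} \left(-4\right) 2 = - 250 \cdot \frac{1}{2} \left(-4\right) 2 = - 250 \left(\left(-2\right) 2\right) = \left(-250\right) \left(-4\right) = 1000$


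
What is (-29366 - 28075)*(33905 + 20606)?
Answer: -3131166351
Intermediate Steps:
(-29366 - 28075)*(33905 + 20606) = -57441*54511 = -3131166351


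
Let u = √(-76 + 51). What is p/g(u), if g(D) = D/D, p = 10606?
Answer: 10606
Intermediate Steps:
u = 5*I (u = √(-25) = 5*I ≈ 5.0*I)
g(D) = 1
p/g(u) = 10606/1 = 10606*1 = 10606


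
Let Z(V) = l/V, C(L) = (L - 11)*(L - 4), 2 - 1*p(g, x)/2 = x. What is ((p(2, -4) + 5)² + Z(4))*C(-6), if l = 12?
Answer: 49640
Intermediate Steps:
p(g, x) = 4 - 2*x
C(L) = (-11 + L)*(-4 + L)
Z(V) = 12/V
((p(2, -4) + 5)² + Z(4))*C(-6) = (((4 - 2*(-4)) + 5)² + 12/4)*(44 + (-6)² - 15*(-6)) = (((4 + 8) + 5)² + 12*(¼))*(44 + 36 + 90) = ((12 + 5)² + 3)*170 = (17² + 3)*170 = (289 + 3)*170 = 292*170 = 49640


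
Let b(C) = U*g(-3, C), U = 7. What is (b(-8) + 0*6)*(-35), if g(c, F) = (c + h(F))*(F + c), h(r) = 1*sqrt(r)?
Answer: -8085 + 5390*I*sqrt(2) ≈ -8085.0 + 7622.6*I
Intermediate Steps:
h(r) = sqrt(r)
g(c, F) = (F + c)*(c + sqrt(F)) (g(c, F) = (c + sqrt(F))*(F + c) = (F + c)*(c + sqrt(F)))
b(C) = 63 - 21*C - 21*sqrt(C) + 7*C**(3/2) (b(C) = 7*(C**(3/2) + (-3)**2 + C*(-3) - 3*sqrt(C)) = 7*(C**(3/2) + 9 - 3*C - 3*sqrt(C)) = 7*(9 + C**(3/2) - 3*C - 3*sqrt(C)) = 63 - 21*C - 21*sqrt(C) + 7*C**(3/2))
(b(-8) + 0*6)*(-35) = ((63 - 21*(-8) - 42*I*sqrt(2) + 7*(-8)**(3/2)) + 0*6)*(-35) = ((63 + 168 - 42*I*sqrt(2) + 7*(-16*I*sqrt(2))) + 0)*(-35) = ((63 + 168 - 42*I*sqrt(2) - 112*I*sqrt(2)) + 0)*(-35) = ((231 - 154*I*sqrt(2)) + 0)*(-35) = (231 - 154*I*sqrt(2))*(-35) = -8085 + 5390*I*sqrt(2)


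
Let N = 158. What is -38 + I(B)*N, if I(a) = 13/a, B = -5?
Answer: -2244/5 ≈ -448.80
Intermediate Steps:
-38 + I(B)*N = -38 + (13/(-5))*158 = -38 + (13*(-⅕))*158 = -38 - 13/5*158 = -38 - 2054/5 = -2244/5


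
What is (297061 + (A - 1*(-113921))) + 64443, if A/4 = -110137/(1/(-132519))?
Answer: 58381455837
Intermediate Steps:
A = 58380980412 (A = 4*(-110137/(1/(-132519))) = 4*(-110137/(-1/132519)) = 4*(-110137*(-132519)) = 4*14595245103 = 58380980412)
(297061 + (A - 1*(-113921))) + 64443 = (297061 + (58380980412 - 1*(-113921))) + 64443 = (297061 + (58380980412 + 113921)) + 64443 = (297061 + 58381094333) + 64443 = 58381391394 + 64443 = 58381455837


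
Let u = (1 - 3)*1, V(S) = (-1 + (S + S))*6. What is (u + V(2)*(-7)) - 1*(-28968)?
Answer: 28840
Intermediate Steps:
V(S) = -6 + 12*S (V(S) = (-1 + 2*S)*6 = -6 + 12*S)
u = -2 (u = -2*1 = -2)
(u + V(2)*(-7)) - 1*(-28968) = (-2 + (-6 + 12*2)*(-7)) - 1*(-28968) = (-2 + (-6 + 24)*(-7)) + 28968 = (-2 + 18*(-7)) + 28968 = (-2 - 126) + 28968 = -128 + 28968 = 28840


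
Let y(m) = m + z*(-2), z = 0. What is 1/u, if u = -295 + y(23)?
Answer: -1/272 ≈ -0.0036765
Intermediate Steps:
y(m) = m (y(m) = m + 0*(-2) = m + 0 = m)
u = -272 (u = -295 + 23 = -272)
1/u = 1/(-272) = -1/272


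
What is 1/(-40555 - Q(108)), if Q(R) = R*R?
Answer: -1/52219 ≈ -1.9150e-5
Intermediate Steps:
Q(R) = R²
1/(-40555 - Q(108)) = 1/(-40555 - 1*108²) = 1/(-40555 - 1*11664) = 1/(-40555 - 11664) = 1/(-52219) = -1/52219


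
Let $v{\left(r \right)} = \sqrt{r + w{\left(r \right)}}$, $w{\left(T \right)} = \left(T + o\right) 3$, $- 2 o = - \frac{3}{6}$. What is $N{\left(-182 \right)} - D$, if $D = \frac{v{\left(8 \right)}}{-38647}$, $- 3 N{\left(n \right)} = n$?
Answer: $\frac{182}{3} + \frac{\sqrt{131}}{77294} \approx 60.667$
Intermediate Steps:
$o = \frac{1}{4}$ ($o = - \frac{\left(-3\right) \frac{1}{6}}{2} = \left(- \frac{1}{2}\right) \left(- \frac{1}{2}\right) = \frac{1}{4} \approx 0.25$)
$w{\left(T \right)} = \frac{3}{4} + 3 T$ ($w{\left(T \right)} = \left(T + \frac{1}{4}\right) 3 = \left(\frac{1}{4} + T\right) 3 = \frac{3}{4} + 3 T$)
$v{\left(r \right)} = \sqrt{\frac{3}{4} + 4 r}$ ($v{\left(r \right)} = \sqrt{r + \left(\frac{3}{4} + 3 r\right)} = \sqrt{\frac{3}{4} + 4 r}$)
$N{\left(n \right)} = - \frac{n}{3}$
$D = - \frac{\sqrt{131}}{77294}$ ($D = \frac{\frac{1}{2} \sqrt{3 + 16 \cdot 8}}{-38647} = \frac{\sqrt{3 + 128}}{2} \left(- \frac{1}{38647}\right) = \frac{\sqrt{131}}{2} \left(- \frac{1}{38647}\right) = - \frac{\sqrt{131}}{77294} \approx -0.00014808$)
$N{\left(-182 \right)} - D = \left(- \frac{1}{3}\right) \left(-182\right) - - \frac{\sqrt{131}}{77294} = \frac{182}{3} + \frac{\sqrt{131}}{77294}$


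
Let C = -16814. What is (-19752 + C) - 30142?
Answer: -66708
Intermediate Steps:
(-19752 + C) - 30142 = (-19752 - 16814) - 30142 = -36566 - 30142 = -66708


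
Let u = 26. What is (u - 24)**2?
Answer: 4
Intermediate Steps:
(u - 24)**2 = (26 - 24)**2 = 2**2 = 4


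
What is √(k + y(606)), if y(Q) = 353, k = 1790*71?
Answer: √127443 ≈ 356.99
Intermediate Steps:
k = 127090
√(k + y(606)) = √(127090 + 353) = √127443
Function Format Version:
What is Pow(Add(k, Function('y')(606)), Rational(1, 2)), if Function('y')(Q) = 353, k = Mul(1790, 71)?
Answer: Pow(127443, Rational(1, 2)) ≈ 356.99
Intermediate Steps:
k = 127090
Pow(Add(k, Function('y')(606)), Rational(1, 2)) = Pow(Add(127090, 353), Rational(1, 2)) = Pow(127443, Rational(1, 2))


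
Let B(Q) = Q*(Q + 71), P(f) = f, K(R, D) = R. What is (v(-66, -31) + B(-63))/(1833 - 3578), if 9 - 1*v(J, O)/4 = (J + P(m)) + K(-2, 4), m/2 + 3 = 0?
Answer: 172/1745 ≈ 0.098567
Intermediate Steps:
m = -6 (m = -6 + 2*0 = -6 + 0 = -6)
B(Q) = Q*(71 + Q)
v(J, O) = 68 - 4*J (v(J, O) = 36 - 4*((J - 6) - 2) = 36 - 4*((-6 + J) - 2) = 36 - 4*(-8 + J) = 36 + (32 - 4*J) = 68 - 4*J)
(v(-66, -31) + B(-63))/(1833 - 3578) = ((68 - 4*(-66)) - 63*(71 - 63))/(1833 - 3578) = ((68 + 264) - 63*8)/(-1745) = (332 - 504)*(-1/1745) = -172*(-1/1745) = 172/1745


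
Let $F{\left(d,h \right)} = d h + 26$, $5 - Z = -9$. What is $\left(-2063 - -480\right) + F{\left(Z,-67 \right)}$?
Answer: $-2495$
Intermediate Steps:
$Z = 14$ ($Z = 5 - -9 = 5 + 9 = 14$)
$F{\left(d,h \right)} = 26 + d h$
$\left(-2063 - -480\right) + F{\left(Z,-67 \right)} = \left(-2063 - -480\right) + \left(26 + 14 \left(-67\right)\right) = \left(-2063 + 480\right) + \left(26 - 938\right) = -1583 - 912 = -2495$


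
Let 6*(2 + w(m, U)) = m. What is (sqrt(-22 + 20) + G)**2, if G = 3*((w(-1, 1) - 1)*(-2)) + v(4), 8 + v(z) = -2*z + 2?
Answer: (5 + I*sqrt(2))**2 ≈ 23.0 + 14.142*I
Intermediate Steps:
w(m, U) = -2 + m/6
v(z) = -6 - 2*z (v(z) = -8 + (-2*z + 2) = -8 + (2 - 2*z) = -6 - 2*z)
G = 5 (G = 3*(((-2 + (1/6)*(-1)) - 1)*(-2)) + (-6 - 2*4) = 3*(((-2 - 1/6) - 1)*(-2)) + (-6 - 8) = 3*((-13/6 - 1)*(-2)) - 14 = 3*(-19/6*(-2)) - 14 = 3*(19/3) - 14 = 19 - 14 = 5)
(sqrt(-22 + 20) + G)**2 = (sqrt(-22 + 20) + 5)**2 = (sqrt(-2) + 5)**2 = (I*sqrt(2) + 5)**2 = (5 + I*sqrt(2))**2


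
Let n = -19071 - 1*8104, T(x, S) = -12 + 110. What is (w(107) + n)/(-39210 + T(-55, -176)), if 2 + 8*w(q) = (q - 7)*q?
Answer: 103351/156448 ≈ 0.66061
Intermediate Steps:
T(x, S) = 98
n = -27175 (n = -19071 - 8104 = -27175)
w(q) = -1/4 + q*(-7 + q)/8 (w(q) = -1/4 + ((q - 7)*q)/8 = -1/4 + ((-7 + q)*q)/8 = -1/4 + (q*(-7 + q))/8 = -1/4 + q*(-7 + q)/8)
(w(107) + n)/(-39210 + T(-55, -176)) = ((-1/4 - 7/8*107 + (1/8)*107**2) - 27175)/(-39210 + 98) = ((-1/4 - 749/8 + (1/8)*11449) - 27175)/(-39112) = ((-1/4 - 749/8 + 11449/8) - 27175)*(-1/39112) = (5349/4 - 27175)*(-1/39112) = -103351/4*(-1/39112) = 103351/156448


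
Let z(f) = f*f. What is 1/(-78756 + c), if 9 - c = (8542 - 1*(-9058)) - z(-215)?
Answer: -1/50122 ≈ -1.9951e-5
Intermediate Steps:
z(f) = f**2
c = 28634 (c = 9 - ((8542 - 1*(-9058)) - 1*(-215)**2) = 9 - ((8542 + 9058) - 1*46225) = 9 - (17600 - 46225) = 9 - 1*(-28625) = 9 + 28625 = 28634)
1/(-78756 + c) = 1/(-78756 + 28634) = 1/(-50122) = -1/50122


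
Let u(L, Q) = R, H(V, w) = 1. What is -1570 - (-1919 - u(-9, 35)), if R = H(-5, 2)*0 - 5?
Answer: 344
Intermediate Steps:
R = -5 (R = 1*0 - 5 = 0 - 5 = -5)
u(L, Q) = -5
-1570 - (-1919 - u(-9, 35)) = -1570 - (-1919 - 1*(-5)) = -1570 - (-1919 + 5) = -1570 - 1*(-1914) = -1570 + 1914 = 344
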